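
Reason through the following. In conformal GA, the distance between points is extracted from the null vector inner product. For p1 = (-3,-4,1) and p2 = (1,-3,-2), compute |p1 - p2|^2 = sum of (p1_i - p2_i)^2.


p1 - p2 = (-4, -1, 3)
|p1 - p2|^2 = (-4)^2 + (-1)^2 + 3^2
= 16 + 1 + 9
= 26


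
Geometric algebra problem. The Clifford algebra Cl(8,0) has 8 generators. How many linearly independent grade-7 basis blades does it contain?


Number of grade-k basis blades in Cl(p,q) with n = p + q is C(n, k).
n = 8 + 0 = 8
C(8, 7) = 8! / (7! * 1!)
= 40320 / (5040 * 1)
= 8


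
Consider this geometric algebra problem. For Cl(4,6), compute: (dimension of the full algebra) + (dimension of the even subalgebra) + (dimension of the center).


n = 4 + 6 = 10
Total dim = 2^10 = 1024
Even subalgebra dim = 2^9 = 512
n is even, so center dim = 1
Sum = 1024 + 512 + 1 = 1537


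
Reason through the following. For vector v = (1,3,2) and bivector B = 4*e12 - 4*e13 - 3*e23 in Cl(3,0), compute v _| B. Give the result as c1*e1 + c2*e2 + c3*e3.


Left contraction v _| B = <vB>_1 (grade-1 part of the geometric product vB).
Using e1_|e12 = e2, e2_|e12 = -e1, e1_|e13 = e3, e3_|e13 = -e1, e2_|e23 = e3, e3_|e23 = -e2:
e1 coeff: -v2*b12 - v3*b13 = -(3)*(4) - (2)*(-4) = -4
e2 coeff: v1*b12 - v3*b23 = (1)*(4) - (2)*(-3) = 10
e3 coeff: v1*b13 + v2*b23 = (1)*(-4) + (3)*(-3) = -13
v _| B = -4*e1 + 10*e2 - 13*e3


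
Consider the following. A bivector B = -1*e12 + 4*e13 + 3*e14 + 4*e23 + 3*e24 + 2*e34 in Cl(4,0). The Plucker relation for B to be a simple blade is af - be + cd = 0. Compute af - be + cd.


Plucker relation: af - be + cd
a*f = (-1)*2 = -2
b*e = 4*3 = 12
c*d = 3*4 = 12
af - be + cd = -2 - 12 + 12
= -2


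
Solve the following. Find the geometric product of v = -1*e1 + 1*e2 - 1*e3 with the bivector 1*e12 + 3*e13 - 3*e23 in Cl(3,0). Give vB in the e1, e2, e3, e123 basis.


vB has grade-1 (vector) and grade-3 (trivector) parts: vB = (v _| B) + (v ^ B).
Vector part <vB>_1:
  e1: -v2*b12 - v3*b13 = -(1)*(1) - (-1)*(3) = 2
  e2: v1*b12 - v3*b23 = (-1)*(1) - (-1)*(-3) = -4
  e3: v1*b13 + v2*b23 = (-1)*(3) + (1)*(-3) = -6
Trivector part <vB>_3:
  e123: v1*b23 - v2*b13 + v3*b12 = (-1)*(-3) - (1)*(3) + (-1)*(1) = -1
vB = 2*e1 - 4*e2 - 6*e3 - 1*e123


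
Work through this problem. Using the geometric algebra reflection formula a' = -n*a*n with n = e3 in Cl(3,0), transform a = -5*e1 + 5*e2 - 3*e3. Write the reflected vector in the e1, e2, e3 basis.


Reflection formula: a' = -n*a*n, with n = e3 (unit vector, n^2 = 1).
For reflection through hyperplane perp to e3:
The component along e3 flips sign, others stay.
a = (-5, 5, -3)
a' = (-5, 5, 3)
a' = -5*e1 + 5*e2 + 3*e3


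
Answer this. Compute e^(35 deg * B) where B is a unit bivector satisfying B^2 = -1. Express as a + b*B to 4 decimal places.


For a unit bivector B with B^2 = -1, the exponential series gives
e^(theta*B) = cos(theta) + sin(theta)*B (the GA analogue of Euler's formula).
theta = 35 degrees = 0.610865 rad
cos(35 deg) = 0.8192
sin(35 deg) = 0.5736
exp(theta*B) = 0.8192 + 0.5736*B


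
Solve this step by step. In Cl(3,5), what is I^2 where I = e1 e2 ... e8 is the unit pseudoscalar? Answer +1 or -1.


The pseudoscalar I = e1...e_n (product of all n generators) of Cl(p,q) satisfies I^2 = (-1)^(q + n(n-1)/2).
p = 3, q = 5, n = p + q = 8
n(n-1)/2 = 8 * 7 / 2 = 28
Exponent = q + n(n-1)/2 = 5 + 28 = 33
I^2 = (-1)^33 = -1


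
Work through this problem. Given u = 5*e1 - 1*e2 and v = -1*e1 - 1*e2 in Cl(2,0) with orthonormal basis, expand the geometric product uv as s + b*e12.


Expand: (5*e1 - 1*e2)(-1*e1 - 1*e2)
= 5*(-1)*e1e1 + 5*(-1)*e1e2 + (-1)*(-1)*e2e1 + (-1)*(-1)*e2e2
Using e1^2 = e2^2 = 1, e2e1 = -e1e2:
Scalar part s = 5*(-1) + (-1)*(-1) = -5 + 1 = -4
Bivector part b = 5*(-1) - (-1)*(-1) = -5 - 1 = -6
uv = -4 - 6*e12


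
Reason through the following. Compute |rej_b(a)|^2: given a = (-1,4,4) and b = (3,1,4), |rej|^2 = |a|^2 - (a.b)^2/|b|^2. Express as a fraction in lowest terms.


|a|^2 = (-1)^2 + 4^2 + 4^2 = 33
|b|^2 = 3^2 + 1^2 + 4^2 = 26
a . b = (-1)*3 + 4*1 + 4*4 = 17
(a.b)^2 = 17^2 = 289
|rej|^2 = 33 - 289/26
= (858 - 289)/26
= 569/26
In lowest terms: 569/26


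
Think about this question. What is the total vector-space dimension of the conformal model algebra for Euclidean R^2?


The conformal model of R^2 uses Cl(3,1): the 2 Euclidean generators plus two extra orthogonal generators e+ (e+^2 = +1) and e- (e-^2 = -1), from which the null vectors e0, einf are built.
Number of generators m = 2 + 2 = 4.
dim Cl(p,q) = 2^m = 2^4 = 16


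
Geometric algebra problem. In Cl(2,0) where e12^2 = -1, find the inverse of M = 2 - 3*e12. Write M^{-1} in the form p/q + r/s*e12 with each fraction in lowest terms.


M = 2 - 3*e12, where e12^2 = -1.
Since M commutes with its reverse ~M = a - b*e12, M * ~M = a^2 - b^2*e12^2 = a^2 + b^2.
So M^{-1} = ~M / (a^2 + b^2) = (a - b*e12)/(a^2 + b^2).
a^2 + b^2 = 4 + 9 = 13
Scalar part = 2/13 = 2/13
Bivector coeff = 3/13 = 3/13
M^{-1} = 2/13 + 3/13*e12


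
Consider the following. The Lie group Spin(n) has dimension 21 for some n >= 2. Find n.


dim Spin(n) = dim so(n) = n(n-1)/2.
Solve n(n-1)/2 = 21, i.e. n^2 - n - 42 = 0.
Discriminant = 1 + 8*21 = 169
n = (1 + sqrt(169))/2 = (1 + 13)/2 = 7


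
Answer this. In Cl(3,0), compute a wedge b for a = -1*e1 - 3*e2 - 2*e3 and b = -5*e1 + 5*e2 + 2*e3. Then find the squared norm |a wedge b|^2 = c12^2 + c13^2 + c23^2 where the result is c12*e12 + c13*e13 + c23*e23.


a wedge b = (a1*b2 - a2*b1)*e12 + (a1*b3 - a3*b1)*e13 + (a2*b3 - a3*b2)*e23
e12 coeff: (-1)*5 - (-3)*(-5) = -5 - 15 = -20
e13 coeff: (-1)*2 - (-2)*(-5) = -2 - 10 = -12
e23 coeff: (-3)*2 - (-2)*5 = -6 - (-10) = 4
|a wedge b|^2 = (-20)^2 + (-12)^2 + 4^2
= 400 + 144 + 16
= 560


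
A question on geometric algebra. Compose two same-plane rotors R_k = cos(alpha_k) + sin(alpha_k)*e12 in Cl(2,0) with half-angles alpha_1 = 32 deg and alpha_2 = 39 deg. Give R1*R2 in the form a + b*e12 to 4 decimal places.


Same-plane rotors commute and their half-angles add:
R1*R2 = cos(a1 + a2) + sin(a1 + a2)*e12.
a1 + a2 = 32 + 39 = 71 deg
cos(71 deg) = 0.3256
sin(71 deg) = 0.9455
R1*R2 = 0.3256 + 0.9455*e12


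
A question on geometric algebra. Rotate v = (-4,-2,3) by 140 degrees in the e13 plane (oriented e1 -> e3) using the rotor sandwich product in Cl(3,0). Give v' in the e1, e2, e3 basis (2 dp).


Rotor R = cos(70deg) - sin(70deg)*e13
Rotation angle theta = 2 * 70 = 140 degrees in the e13 plane (e1 -> e3).
The component perpendicular to the plane (e2) is invariant: v'_2 = v2 = -2.00
cos(140deg) = -0.7660, sin(140deg) = 0.6428
v'_1 = v1*cos(theta) - v3*sin(theta) = -4*(-0.7660) - 3*0.6428 = 1.14
v'_3 = v1*sin(theta) + v3*cos(theta) = -4*0.6428 + 3*(-0.7660) = -4.87
v' = 1.14*e1 - 2.00*e2 - 4.87*e3


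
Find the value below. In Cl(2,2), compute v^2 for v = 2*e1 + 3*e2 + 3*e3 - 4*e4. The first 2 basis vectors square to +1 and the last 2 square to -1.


v^2 = sum of c_i^2 * e_i^2
Positive signature terms (e_i^2 = +1): 2^2 + 3^2 = 13
Negative signature terms (e_j^2 = -1): 3^2 + (-4)^2 = 25
v^2 = 13 - 25 = -12


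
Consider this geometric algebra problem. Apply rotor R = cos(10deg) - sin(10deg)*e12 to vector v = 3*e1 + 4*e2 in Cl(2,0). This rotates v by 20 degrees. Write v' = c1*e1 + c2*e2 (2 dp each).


Rotor R = cos(10deg) - sin(10deg)*e12
Rotation angle theta = 2 * 10 = 20 degrees
v' = R*v*~R rotates v by theta.
cos(20deg) = 0.9397, sin(20deg) = 0.3420
v'_1 = 3*cos(20deg) - 4*sin(20deg)
= 3*0.9397 - 4*0.3420
= 1.45
v'_2 = 3*sin(20deg) + 4*cos(20deg)
= 3*0.3420 + 4*0.9397
= 4.78
v' = 1.45*e1 + 4.78*e2


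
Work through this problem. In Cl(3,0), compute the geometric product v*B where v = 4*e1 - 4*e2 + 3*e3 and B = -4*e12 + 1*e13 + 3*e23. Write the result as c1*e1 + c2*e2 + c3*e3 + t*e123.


vB has grade-1 (vector) and grade-3 (trivector) parts: vB = (v _| B) + (v ^ B).
Vector part <vB>_1:
  e1: -v2*b12 - v3*b13 = -(-4)*(-4) - (3)*(1) = -19
  e2: v1*b12 - v3*b23 = (4)*(-4) - (3)*(3) = -25
  e3: v1*b13 + v2*b23 = (4)*(1) + (-4)*(3) = -8
Trivector part <vB>_3:
  e123: v1*b23 - v2*b13 + v3*b12 = (4)*(3) - (-4)*(1) + (3)*(-4) = 4
vB = -19*e1 - 25*e2 - 8*e3 + 4*e123


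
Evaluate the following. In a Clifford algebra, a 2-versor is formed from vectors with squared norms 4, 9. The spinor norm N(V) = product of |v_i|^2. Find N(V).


Spinor norm N(V) = |v1|^2 * |v2|^2 * ... * |v2|^2
= 4 * 9
Running product: 4, 36
N(V) = 36


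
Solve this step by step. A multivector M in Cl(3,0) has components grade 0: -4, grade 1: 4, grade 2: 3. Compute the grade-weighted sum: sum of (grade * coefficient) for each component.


Grade-weighted sum = sum of grade_k * coefficient_k
0*(-4) = 0
1*4 = 4
2*3 = 6
Total = 0 + 4 + 6 = 10


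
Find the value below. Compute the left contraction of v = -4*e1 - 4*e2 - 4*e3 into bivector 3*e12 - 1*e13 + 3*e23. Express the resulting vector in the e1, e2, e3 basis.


Left contraction v _| B = <vB>_1 (grade-1 part of the geometric product vB).
Using e1_|e12 = e2, e2_|e12 = -e1, e1_|e13 = e3, e3_|e13 = -e1, e2_|e23 = e3, e3_|e23 = -e2:
e1 coeff: -v2*b12 - v3*b13 = -(-4)*(3) - (-4)*(-1) = 8
e2 coeff: v1*b12 - v3*b23 = (-4)*(3) - (-4)*(3) = 0
e3 coeff: v1*b13 + v2*b23 = (-4)*(-1) + (-4)*(3) = -8
v _| B = 8*e1 + 0*e2 - 8*e3


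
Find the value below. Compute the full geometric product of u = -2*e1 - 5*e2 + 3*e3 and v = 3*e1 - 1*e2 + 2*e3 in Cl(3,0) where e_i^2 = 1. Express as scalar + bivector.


In Cl(3,0): e_i^2 = 1, e_ie_j = -e_je_i for i != j.
Scalar part = u . v = (-2)*3 + (-5)*(-1) + 3*2
= -6 + 5 + 6 = 5
e12 coeff = (-2)*(-1) - (-5)*3 = 2 - (-15) = 17
e13 coeff = (-2)*2 - 3*3 = -4 - 9 = -13
e23 coeff = (-5)*2 - 3*(-1) = -10 - (-3) = -7
uv = 5 + 17*e12 - 13*e13 - 7*e23


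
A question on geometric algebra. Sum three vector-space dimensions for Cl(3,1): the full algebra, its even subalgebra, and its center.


n = 3 + 1 = 4
Total dim = 2^4 = 16
Even subalgebra dim = 2^3 = 8
n is even, so center dim = 1
Sum = 16 + 8 + 1 = 25


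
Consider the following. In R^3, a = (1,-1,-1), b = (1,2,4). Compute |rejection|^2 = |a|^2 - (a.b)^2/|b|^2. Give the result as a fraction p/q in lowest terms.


|a|^2 = 1^2 + (-1)^2 + (-1)^2 = 3
|b|^2 = 1^2 + 2^2 + 4^2 = 21
a . b = 1*1 + (-1)*2 + (-1)*4 = -5
(a.b)^2 = (-5)^2 = 25
|rej|^2 = 3 - 25/21
= (63 - 25)/21
= 38/21
In lowest terms: 38/21


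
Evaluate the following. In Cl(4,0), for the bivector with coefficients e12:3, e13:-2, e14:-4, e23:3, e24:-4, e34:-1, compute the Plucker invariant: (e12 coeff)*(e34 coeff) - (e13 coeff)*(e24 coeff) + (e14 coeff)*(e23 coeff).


Plucker relation: af - be + cd
a*f = 3*(-1) = -3
b*e = (-2)*(-4) = 8
c*d = (-4)*3 = -12
af - be + cd = -3 - 8 + (-12)
= -23


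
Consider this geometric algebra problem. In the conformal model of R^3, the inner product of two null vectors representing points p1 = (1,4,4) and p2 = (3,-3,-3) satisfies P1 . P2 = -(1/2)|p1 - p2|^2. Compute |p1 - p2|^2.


p1 - p2 = (-2, 7, 7)
|p1 - p2|^2 = (-2)^2 + 7^2 + 7^2
= 4 + 49 + 49
= 102


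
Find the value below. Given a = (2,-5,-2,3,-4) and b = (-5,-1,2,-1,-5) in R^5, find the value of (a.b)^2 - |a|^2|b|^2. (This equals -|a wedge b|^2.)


a . b = 2*(-5) + (-5)*(-1) + (-2)*2 + 3*(-1) + (-4)*(-5)
= -10 + 5 + (-4) + (-3) + 20 = 8
|a|^2 = 2^2 + (-5)^2 + (-2)^2 + 3^2 + (-4)^2 = 58
|b|^2 = (-5)^2 + (-1)^2 + 2^2 + (-1)^2 + (-5)^2 = 56
(a.b)^2 = 8^2 = 64
|a|^2 * |b|^2 = 58 * 56 = 3248
Result = 64 - 3248 = -3184


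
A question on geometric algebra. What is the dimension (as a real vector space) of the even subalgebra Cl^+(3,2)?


Even subalgebra dimension = 2^(n-1)
n = 3 + 2 = 5
2^(5 - 1) = 2^4 = 16
Verification: sum of C(5,k) for even k = 1 + 10 + 5 = 16
Result = 16


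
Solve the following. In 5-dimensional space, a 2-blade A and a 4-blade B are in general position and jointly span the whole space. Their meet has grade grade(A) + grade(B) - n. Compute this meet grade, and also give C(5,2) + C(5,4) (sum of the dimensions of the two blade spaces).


Meet grade = grade(A) + grade(B) - n
= 2 + 4 - 5 = 1
C(5,2) = 10
C(5,4) = 5
dim_A + dim_B = 10 + 5 = 15


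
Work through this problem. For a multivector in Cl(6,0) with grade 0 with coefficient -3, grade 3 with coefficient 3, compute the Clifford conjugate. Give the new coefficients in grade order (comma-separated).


Clifford conjugate sign for grade k: (-1)^(k(k+1)/2)
Grade 0: (-1)^(0*1/2) = (-1)^0 = 1, coeff -3 -> -3
Grade 3: (-1)^(3*4/2) = (-1)^6 = 1, coeff 3 -> 3
Conjugated coefficients: -3, 3


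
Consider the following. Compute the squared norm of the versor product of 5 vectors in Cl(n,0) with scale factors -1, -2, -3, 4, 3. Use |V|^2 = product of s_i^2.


Each vector v_i has |v_i|^2 = s_i^2
Squared scales: (-1)^2 = 1, (-2)^2 = 4, (-3)^2 = 9, 4^2 = 16, 3^2 = 9
|V|^2 = 1 * 4 * 9 * 16 * 9
= 5184


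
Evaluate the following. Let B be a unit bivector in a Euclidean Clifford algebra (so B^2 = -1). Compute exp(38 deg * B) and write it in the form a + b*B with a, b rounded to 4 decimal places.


For a unit bivector B with B^2 = -1, the exponential series gives
e^(theta*B) = cos(theta) + sin(theta)*B (the GA analogue of Euler's formula).
theta = 38 degrees = 0.663225 rad
cos(38 deg) = 0.7880
sin(38 deg) = 0.6157
exp(theta*B) = 0.7880 + 0.6157*B


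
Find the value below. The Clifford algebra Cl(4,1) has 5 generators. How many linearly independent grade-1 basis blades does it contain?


Number of grade-k basis blades in Cl(p,q) with n = p + q is C(n, k).
n = 4 + 1 = 5
C(5, 1) = 5! / (1! * 4!)
= 120 / (1 * 24)
= 5


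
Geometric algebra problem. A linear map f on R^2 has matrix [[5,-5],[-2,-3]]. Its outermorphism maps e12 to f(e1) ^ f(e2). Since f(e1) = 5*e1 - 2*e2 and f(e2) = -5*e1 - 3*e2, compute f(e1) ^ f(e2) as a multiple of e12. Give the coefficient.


The outermorphism of a linear map f sends e1^e2 to f(e1)^f(e2).
f(e1) = 5*e1 - 2*e2
f(e2) = -5*e1 - 3*e2
f(e1) ^ f(e2) = (5*e1 - 2*e2) ^ (-5*e1 - 3*e2)
= 5*(-3)*e12 + (-2)*(-5)*e21
= (-15 - 10)*e12
= -25*e12
Coefficient = -25


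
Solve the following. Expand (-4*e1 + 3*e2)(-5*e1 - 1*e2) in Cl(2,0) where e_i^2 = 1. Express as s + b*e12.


Expand: (-4*e1 + 3*e2)(-5*e1 - 1*e2)
= (-4)*(-5)*e1e1 + (-4)*(-1)*e1e2 + 3*(-5)*e2e1 + 3*(-1)*e2e2
Using e1^2 = e2^2 = 1, e2e1 = -e1e2:
Scalar part s = (-4)*(-5) + 3*(-1) = 20 + (-3) = 17
Bivector part b = (-4)*(-1) - 3*(-5) = 4 - (-15) = 19
uv = 17 + 19*e12


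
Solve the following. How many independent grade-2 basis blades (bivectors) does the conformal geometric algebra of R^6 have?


The conformal model of R^6 uses Cl(7,1) with m = 6 + 2 = 8 generators.
Number of grade-2 blades = C(m, 2) = C(8, 2)
= 8*7/2 = 28


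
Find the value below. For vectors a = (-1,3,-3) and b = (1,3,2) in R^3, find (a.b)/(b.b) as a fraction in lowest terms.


Projection coefficient = (a . b) / (b . b)
a . b = (-1)*1 + 3*3 + (-3)*2
= -1 + 9 + (-6) = 2
b . b = 1^2 + 3^2 + 2^2
= 1 + 9 + 4 = 14
Coefficient = 2/14
In lowest terms: 1/7


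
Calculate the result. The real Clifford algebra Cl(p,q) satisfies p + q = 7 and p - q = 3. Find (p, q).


We need p + q = 7 and p - q = 3.
Adding: 2p = 7 + 3 = 10, so p = 5.
Then q = 7 - 5 = 2.
(p, q) = (5, 2)


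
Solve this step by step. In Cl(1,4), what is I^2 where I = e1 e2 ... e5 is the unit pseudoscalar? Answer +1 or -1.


The pseudoscalar I = e1...e_n (product of all n generators) of Cl(p,q) satisfies I^2 = (-1)^(q + n(n-1)/2).
p = 1, q = 4, n = p + q = 5
n(n-1)/2 = 5 * 4 / 2 = 10
Exponent = q + n(n-1)/2 = 4 + 10 = 14
I^2 = (-1)^14 = +1


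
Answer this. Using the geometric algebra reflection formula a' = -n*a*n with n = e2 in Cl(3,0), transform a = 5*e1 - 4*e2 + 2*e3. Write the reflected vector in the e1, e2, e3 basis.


Reflection formula: a' = -n*a*n, with n = e2 (unit vector, n^2 = 1).
For reflection through hyperplane perp to e2:
The component along e2 flips sign, others stay.
a = (5, -4, 2)
a' = (5, 4, 2)
a' = 5*e1 + 4*e2 + 2*e3


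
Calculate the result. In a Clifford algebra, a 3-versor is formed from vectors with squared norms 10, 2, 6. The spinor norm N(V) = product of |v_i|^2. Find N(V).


Spinor norm N(V) = |v1|^2 * |v2|^2 * ... * |v3|^2
= 10 * 2 * 6
Running product: 10, 20, 120
N(V) = 120


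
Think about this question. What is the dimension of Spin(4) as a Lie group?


Spin(n) double-covers SO(n); both have Lie algebra so(n) of dimension n(n-1)/2.
n = 4
n(n-1) = 4 * 3 = 12
dim Spin(4) = 12/2 = 6


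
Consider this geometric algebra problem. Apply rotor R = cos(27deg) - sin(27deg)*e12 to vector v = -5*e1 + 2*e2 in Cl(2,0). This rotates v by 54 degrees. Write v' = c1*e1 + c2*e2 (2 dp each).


Rotor R = cos(27deg) - sin(27deg)*e12
Rotation angle theta = 2 * 27 = 54 degrees
v' = R*v*~R rotates v by theta.
cos(54deg) = 0.5878, sin(54deg) = 0.8090
v'_1 = -5*cos(54deg) - 2*sin(54deg)
= -5*0.5878 - 2*0.8090
= -4.56
v'_2 = -5*sin(54deg) + 2*cos(54deg)
= -5*0.8090 + 2*0.5878
= -2.87
v' = -4.56*e1 - 2.87*e2


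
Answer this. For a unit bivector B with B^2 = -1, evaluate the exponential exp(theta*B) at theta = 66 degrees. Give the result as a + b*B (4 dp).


For a unit bivector B with B^2 = -1, the exponential series gives
e^(theta*B) = cos(theta) + sin(theta)*B (the GA analogue of Euler's formula).
theta = 66 degrees = 1.151917 rad
cos(66 deg) = 0.4067
sin(66 deg) = 0.9135
exp(theta*B) = 0.4067 + 0.9135*B


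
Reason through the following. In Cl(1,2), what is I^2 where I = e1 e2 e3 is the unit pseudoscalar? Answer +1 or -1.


The pseudoscalar I = e1...e_n (product of all n generators) of Cl(p,q) satisfies I^2 = (-1)^(q + n(n-1)/2).
p = 1, q = 2, n = p + q = 3
n(n-1)/2 = 3 * 2 / 2 = 3
Exponent = q + n(n-1)/2 = 2 + 3 = 5
I^2 = (-1)^5 = -1


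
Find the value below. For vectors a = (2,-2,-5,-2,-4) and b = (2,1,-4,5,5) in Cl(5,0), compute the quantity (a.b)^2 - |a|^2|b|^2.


a . b = 2*2 + (-2)*1 + (-5)*(-4) + (-2)*5 + (-4)*5
= 4 + (-2) + 20 + (-10) + (-20) = -8
|a|^2 = 2^2 + (-2)^2 + (-5)^2 + (-2)^2 + (-4)^2 = 53
|b|^2 = 2^2 + 1^2 + (-4)^2 + 5^2 + 5^2 = 71
(a.b)^2 = (-8)^2 = 64
|a|^2 * |b|^2 = 53 * 71 = 3763
Result = 64 - 3763 = -3699


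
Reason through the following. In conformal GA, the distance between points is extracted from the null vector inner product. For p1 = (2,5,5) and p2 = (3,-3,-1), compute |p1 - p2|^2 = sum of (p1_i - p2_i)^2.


p1 - p2 = (-1, 8, 6)
|p1 - p2|^2 = (-1)^2 + 8^2 + 6^2
= 1 + 64 + 36
= 101


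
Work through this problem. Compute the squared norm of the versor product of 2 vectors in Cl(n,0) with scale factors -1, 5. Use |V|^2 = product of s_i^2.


Each vector v_i has |v_i|^2 = s_i^2
Squared scales: (-1)^2 = 1, 5^2 = 25
|V|^2 = 1 * 25
= 25


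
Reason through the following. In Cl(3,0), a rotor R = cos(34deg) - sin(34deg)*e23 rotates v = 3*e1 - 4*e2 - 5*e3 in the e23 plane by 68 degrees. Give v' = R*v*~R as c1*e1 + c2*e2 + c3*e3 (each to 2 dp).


Rotor R = cos(34deg) - sin(34deg)*e23
Rotation angle theta = 2 * 34 = 68 degrees in the e23 plane (e2 -> e3).
The component perpendicular to the plane (e1) is invariant: v'_1 = v1 = 3.00
cos(68deg) = 0.3746, sin(68deg) = 0.9272
v'_2 = v2*cos(theta) - v3*sin(theta) = -4*0.3746 - (-5)*0.9272 = 3.14
v'_3 = v2*sin(theta) + v3*cos(theta) = -4*0.9272 + (-5)*0.3746 = -5.58
v' = 3.00*e1 + 3.14*e2 - 5.58*e3


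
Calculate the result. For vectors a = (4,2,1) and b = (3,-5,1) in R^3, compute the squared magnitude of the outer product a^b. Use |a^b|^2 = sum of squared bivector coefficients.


a wedge b = (a1*b2 - a2*b1)*e12 + (a1*b3 - a3*b1)*e13 + (a2*b3 - a3*b2)*e23
e12 coeff: 4*(-5) - 2*3 = -20 - 6 = -26
e13 coeff: 4*1 - 1*3 = 4 - 3 = 1
e23 coeff: 2*1 - 1*(-5) = 2 - (-5) = 7
|a wedge b|^2 = (-26)^2 + 1^2 + 7^2
= 676 + 1 + 49
= 726


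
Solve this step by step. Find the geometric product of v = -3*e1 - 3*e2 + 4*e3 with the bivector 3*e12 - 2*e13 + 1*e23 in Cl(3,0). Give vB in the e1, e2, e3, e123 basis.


vB has grade-1 (vector) and grade-3 (trivector) parts: vB = (v _| B) + (v ^ B).
Vector part <vB>_1:
  e1: -v2*b12 - v3*b13 = -(-3)*(3) - (4)*(-2) = 17
  e2: v1*b12 - v3*b23 = (-3)*(3) - (4)*(1) = -13
  e3: v1*b13 + v2*b23 = (-3)*(-2) + (-3)*(1) = 3
Trivector part <vB>_3:
  e123: v1*b23 - v2*b13 + v3*b12 = (-3)*(1) - (-3)*(-2) + (4)*(3) = 3
vB = 17*e1 - 13*e2 + 3*e3 + 3*e123


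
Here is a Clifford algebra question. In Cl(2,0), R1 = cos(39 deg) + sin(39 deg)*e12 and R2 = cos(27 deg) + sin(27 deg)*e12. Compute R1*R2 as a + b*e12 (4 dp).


Same-plane rotors commute and their half-angles add:
R1*R2 = cos(a1 + a2) + sin(a1 + a2)*e12.
a1 + a2 = 39 + 27 = 66 deg
cos(66 deg) = 0.4067
sin(66 deg) = 0.9135
R1*R2 = 0.4067 + 0.9135*e12


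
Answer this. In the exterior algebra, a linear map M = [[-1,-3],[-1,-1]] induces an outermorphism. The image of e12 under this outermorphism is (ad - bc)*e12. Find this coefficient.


The outermorphism of a linear map f sends e1^e2 to f(e1)^f(e2).
f(e1) = -1*e1 - 1*e2
f(e2) = -3*e1 - 1*e2
f(e1) ^ f(e2) = (-1*e1 - 1*e2) ^ (-3*e1 - 1*e2)
= (-1)*(-1)*e12 + (-1)*(-3)*e21
= (1 - 3)*e12
= -2*e12
Coefficient = -2


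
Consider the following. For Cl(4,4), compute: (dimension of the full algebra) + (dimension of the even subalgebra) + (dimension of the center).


n = 4 + 4 = 8
Total dim = 2^8 = 256
Even subalgebra dim = 2^7 = 128
n is even, so center dim = 1
Sum = 256 + 128 + 1 = 385


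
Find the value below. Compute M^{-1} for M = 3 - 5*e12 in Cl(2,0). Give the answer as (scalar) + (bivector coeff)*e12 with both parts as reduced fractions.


M = 3 - 5*e12, where e12^2 = -1.
Since M commutes with its reverse ~M = a - b*e12, M * ~M = a^2 - b^2*e12^2 = a^2 + b^2.
So M^{-1} = ~M / (a^2 + b^2) = (a - b*e12)/(a^2 + b^2).
a^2 + b^2 = 9 + 25 = 34
Scalar part = 3/34 = 3/34
Bivector coeff = 5/34 = 5/34
M^{-1} = 3/34 + 5/34*e12


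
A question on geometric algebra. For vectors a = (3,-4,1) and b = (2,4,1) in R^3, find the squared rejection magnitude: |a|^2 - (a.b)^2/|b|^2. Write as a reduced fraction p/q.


|a|^2 = 3^2 + (-4)^2 + 1^2 = 26
|b|^2 = 2^2 + 4^2 + 1^2 = 21
a . b = 3*2 + (-4)*4 + 1*1 = -9
(a.b)^2 = (-9)^2 = 81
|rej|^2 = 26 - 81/21
= (546 - 81)/21
= 465/21
In lowest terms: 155/7


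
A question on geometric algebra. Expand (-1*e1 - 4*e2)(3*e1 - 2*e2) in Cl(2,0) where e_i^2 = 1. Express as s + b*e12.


Expand: (-1*e1 - 4*e2)(3*e1 - 2*e2)
= (-1)*3*e1e1 + (-1)*(-2)*e1e2 + (-4)*3*e2e1 + (-4)*(-2)*e2e2
Using e1^2 = e2^2 = 1, e2e1 = -e1e2:
Scalar part s = (-1)*3 + (-4)*(-2) = -3 + 8 = 5
Bivector part b = (-1)*(-2) - (-4)*3 = 2 - (-12) = 14
uv = 5 + 14*e12


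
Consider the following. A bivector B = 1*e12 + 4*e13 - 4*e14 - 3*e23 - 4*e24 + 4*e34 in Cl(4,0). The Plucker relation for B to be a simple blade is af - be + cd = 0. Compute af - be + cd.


Plucker relation: af - be + cd
a*f = 1*4 = 4
b*e = 4*(-4) = -16
c*d = (-4)*(-3) = 12
af - be + cd = 4 - (-16) + 12
= 32


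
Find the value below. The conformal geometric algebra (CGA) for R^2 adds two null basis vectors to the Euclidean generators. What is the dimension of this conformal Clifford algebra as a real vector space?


The conformal model of R^2 uses Cl(3,1): the 2 Euclidean generators plus two extra orthogonal generators e+ (e+^2 = +1) and e- (e-^2 = -1), from which the null vectors e0, einf are built.
Number of generators m = 2 + 2 = 4.
dim Cl(p,q) = 2^m = 2^4 = 16


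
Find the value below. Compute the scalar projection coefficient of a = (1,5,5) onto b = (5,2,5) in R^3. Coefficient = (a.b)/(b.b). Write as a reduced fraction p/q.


Projection coefficient = (a . b) / (b . b)
a . b = 1*5 + 5*2 + 5*5
= 5 + 10 + 25 = 40
b . b = 5^2 + 2^2 + 5^2
= 25 + 4 + 25 = 54
Coefficient = 40/54
In lowest terms: 20/27


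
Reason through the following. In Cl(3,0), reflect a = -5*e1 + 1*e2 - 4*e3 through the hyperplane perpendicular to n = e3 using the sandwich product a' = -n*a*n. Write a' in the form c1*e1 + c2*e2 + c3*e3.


Reflection formula: a' = -n*a*n, with n = e3 (unit vector, n^2 = 1).
For reflection through hyperplane perp to e3:
The component along e3 flips sign, others stay.
a = (-5, 1, -4)
a' = (-5, 1, 4)
a' = -5*e1 + 1*e2 + 4*e3


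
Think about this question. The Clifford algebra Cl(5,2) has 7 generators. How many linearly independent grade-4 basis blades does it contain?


Number of grade-k basis blades in Cl(p,q) with n = p + q is C(n, k).
n = 5 + 2 = 7
C(7, 4) = 7! / (4! * 3!)
= 5040 / (24 * 6)
= 35


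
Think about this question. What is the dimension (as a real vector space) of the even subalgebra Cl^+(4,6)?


Even subalgebra dimension = 2^(n-1)
n = 4 + 6 = 10
2^(10 - 1) = 2^9 = 512
Verification: sum of C(10,k) for even k = 1 + 45 + 210 + 210 + 45 + 1 = 512
Result = 512


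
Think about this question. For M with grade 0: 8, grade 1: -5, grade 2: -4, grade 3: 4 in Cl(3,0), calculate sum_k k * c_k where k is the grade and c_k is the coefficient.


Grade-weighted sum = sum of grade_k * coefficient_k
0*8 = 0
1*(-5) = -5
2*(-4) = -8
3*4 = 12
Total = 0 + (-5) + (-8) + 12 = -1


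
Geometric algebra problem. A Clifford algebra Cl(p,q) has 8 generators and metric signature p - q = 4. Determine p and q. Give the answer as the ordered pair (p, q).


We need p + q = 8 and p - q = 4.
Adding: 2p = 8 + 4 = 12, so p = 6.
Then q = 8 - 6 = 2.
(p, q) = (6, 2)


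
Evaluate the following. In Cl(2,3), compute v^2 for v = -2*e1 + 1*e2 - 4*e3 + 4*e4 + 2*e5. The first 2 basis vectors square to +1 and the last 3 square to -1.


v^2 = sum of c_i^2 * e_i^2
Positive signature terms (e_i^2 = +1): (-2)^2 + 1^2 = 5
Negative signature terms (e_j^2 = -1): (-4)^2 + 4^2 + 2^2 = 36
v^2 = 5 - 36 = -31


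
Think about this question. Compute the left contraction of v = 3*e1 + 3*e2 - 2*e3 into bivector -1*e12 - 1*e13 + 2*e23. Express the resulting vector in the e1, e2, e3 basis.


Left contraction v _| B = <vB>_1 (grade-1 part of the geometric product vB).
Using e1_|e12 = e2, e2_|e12 = -e1, e1_|e13 = e3, e3_|e13 = -e1, e2_|e23 = e3, e3_|e23 = -e2:
e1 coeff: -v2*b12 - v3*b13 = -(3)*(-1) - (-2)*(-1) = 1
e2 coeff: v1*b12 - v3*b23 = (3)*(-1) - (-2)*(2) = 1
e3 coeff: v1*b13 + v2*b23 = (3)*(-1) + (3)*(2) = 3
v _| B = 1*e1 + 1*e2 + 3*e3


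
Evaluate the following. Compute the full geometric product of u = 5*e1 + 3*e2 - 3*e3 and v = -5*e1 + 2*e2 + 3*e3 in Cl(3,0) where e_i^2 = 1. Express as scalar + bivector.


In Cl(3,0): e_i^2 = 1, e_ie_j = -e_je_i for i != j.
Scalar part = u . v = 5*(-5) + 3*2 + (-3)*3
= -25 + 6 + (-9) = -28
e12 coeff = 5*2 - 3*(-5) = 10 - (-15) = 25
e13 coeff = 5*3 - (-3)*(-5) = 15 - 15 = 0
e23 coeff = 3*3 - (-3)*2 = 9 - (-6) = 15
uv = -28 + 25*e12 + 0*e13 + 15*e23


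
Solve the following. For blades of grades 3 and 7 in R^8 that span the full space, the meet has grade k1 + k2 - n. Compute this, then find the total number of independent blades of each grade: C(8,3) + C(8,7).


Meet grade = grade(A) + grade(B) - n
= 3 + 7 - 8 = 2
C(8,3) = 56
C(8,7) = 8
dim_A + dim_B = 56 + 8 = 64


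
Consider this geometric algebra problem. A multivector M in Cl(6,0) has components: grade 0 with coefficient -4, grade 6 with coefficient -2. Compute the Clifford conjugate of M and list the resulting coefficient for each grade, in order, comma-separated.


Clifford conjugate sign for grade k: (-1)^(k(k+1)/2)
Grade 0: (-1)^(0*1/2) = (-1)^0 = 1, coeff -4 -> -4
Grade 6: (-1)^(6*7/2) = (-1)^21 = -1, coeff -2 -> 2
Conjugated coefficients: -4, 2


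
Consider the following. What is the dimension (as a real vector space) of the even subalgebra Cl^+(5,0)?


Even subalgebra dimension = 2^(n-1)
n = 5 + 0 = 5
2^(5 - 1) = 2^4 = 16
Verification: sum of C(5,k) for even k = 1 + 10 + 5 = 16
Result = 16


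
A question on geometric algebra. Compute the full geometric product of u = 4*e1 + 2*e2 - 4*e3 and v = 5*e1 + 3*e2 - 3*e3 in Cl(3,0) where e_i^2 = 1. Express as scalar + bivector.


In Cl(3,0): e_i^2 = 1, e_ie_j = -e_je_i for i != j.
Scalar part = u . v = 4*5 + 2*3 + (-4)*(-3)
= 20 + 6 + 12 = 38
e12 coeff = 4*3 - 2*5 = 12 - 10 = 2
e13 coeff = 4*(-3) - (-4)*5 = -12 - (-20) = 8
e23 coeff = 2*(-3) - (-4)*3 = -6 - (-12) = 6
uv = 38 + 2*e12 + 8*e13 + 6*e23


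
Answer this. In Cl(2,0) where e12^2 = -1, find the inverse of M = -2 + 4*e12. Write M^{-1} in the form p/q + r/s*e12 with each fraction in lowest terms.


M = -2 + 4*e12, where e12^2 = -1.
Since M commutes with its reverse ~M = a - b*e12, M * ~M = a^2 - b^2*e12^2 = a^2 + b^2.
So M^{-1} = ~M / (a^2 + b^2) = (a - b*e12)/(a^2 + b^2).
a^2 + b^2 = 4 + 16 = 20
Scalar part = -2/20 = -1/10
Bivector coeff = -4/20 = -1/5
M^{-1} = -1/10 - 1/5*e12


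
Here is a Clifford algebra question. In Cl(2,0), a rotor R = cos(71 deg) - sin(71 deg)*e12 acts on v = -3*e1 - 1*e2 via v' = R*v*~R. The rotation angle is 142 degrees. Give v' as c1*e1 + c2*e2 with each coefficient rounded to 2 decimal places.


Rotor R = cos(71deg) - sin(71deg)*e12
Rotation angle theta = 2 * 71 = 142 degrees
v' = R*v*~R rotates v by theta.
cos(142deg) = -0.7880, sin(142deg) = 0.6157
v'_1 = -3*cos(142deg) - (-1)*sin(142deg)
= -3*(-0.7880) - (-1)*0.6157
= 2.98
v'_2 = -3*sin(142deg) + (-1)*cos(142deg)
= -3*0.6157 + (-1)*(-0.7880)
= -1.06
v' = 2.98*e1 - 1.06*e2


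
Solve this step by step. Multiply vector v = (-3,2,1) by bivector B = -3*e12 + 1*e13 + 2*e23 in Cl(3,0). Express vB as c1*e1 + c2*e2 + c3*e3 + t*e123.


vB has grade-1 (vector) and grade-3 (trivector) parts: vB = (v _| B) + (v ^ B).
Vector part <vB>_1:
  e1: -v2*b12 - v3*b13 = -(2)*(-3) - (1)*(1) = 5
  e2: v1*b12 - v3*b23 = (-3)*(-3) - (1)*(2) = 7
  e3: v1*b13 + v2*b23 = (-3)*(1) + (2)*(2) = 1
Trivector part <vB>_3:
  e123: v1*b23 - v2*b13 + v3*b12 = (-3)*(2) - (2)*(1) + (1)*(-3) = -11
vB = 5*e1 + 7*e2 + 1*e3 - 11*e123


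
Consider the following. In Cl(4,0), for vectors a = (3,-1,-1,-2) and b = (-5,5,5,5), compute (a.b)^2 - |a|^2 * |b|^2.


a . b = 3*(-5) + (-1)*5 + (-1)*5 + (-2)*5
= -15 + (-5) + (-5) + (-10) = -35
|a|^2 = 3^2 + (-1)^2 + (-1)^2 + (-2)^2 = 15
|b|^2 = (-5)^2 + 5^2 + 5^2 + 5^2 = 100
(a.b)^2 = (-35)^2 = 1225
|a|^2 * |b|^2 = 15 * 100 = 1500
Result = 1225 - 1500 = -275


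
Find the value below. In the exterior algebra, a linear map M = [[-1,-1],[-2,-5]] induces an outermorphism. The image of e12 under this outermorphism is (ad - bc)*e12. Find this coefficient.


The outermorphism of a linear map f sends e1^e2 to f(e1)^f(e2).
f(e1) = -1*e1 - 2*e2
f(e2) = -1*e1 - 5*e2
f(e1) ^ f(e2) = (-1*e1 - 2*e2) ^ (-1*e1 - 5*e2)
= (-1)*(-5)*e12 + (-2)*(-1)*e21
= (5 - 2)*e12
= 3*e12
Coefficient = 3


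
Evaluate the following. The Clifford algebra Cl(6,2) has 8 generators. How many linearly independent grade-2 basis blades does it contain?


Number of grade-k basis blades in Cl(p,q) with n = p + q is C(n, k).
n = 6 + 2 = 8
C(8, 2) = 8! / (2! * 6!)
= 40320 / (2 * 720)
= 28


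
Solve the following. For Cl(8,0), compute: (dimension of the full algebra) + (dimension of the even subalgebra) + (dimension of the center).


n = 8 + 0 = 8
Total dim = 2^8 = 256
Even subalgebra dim = 2^7 = 128
n is even, so center dim = 1
Sum = 256 + 128 + 1 = 385


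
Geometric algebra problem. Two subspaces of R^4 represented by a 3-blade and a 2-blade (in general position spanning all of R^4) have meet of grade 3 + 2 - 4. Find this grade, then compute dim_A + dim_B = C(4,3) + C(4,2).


Meet grade = grade(A) + grade(B) - n
= 3 + 2 - 4 = 1
C(4,3) = 4
C(4,2) = 6
dim_A + dim_B = 4 + 6 = 10


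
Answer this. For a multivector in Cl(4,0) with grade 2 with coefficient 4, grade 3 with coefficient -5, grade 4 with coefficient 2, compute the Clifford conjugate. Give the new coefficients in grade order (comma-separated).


Clifford conjugate sign for grade k: (-1)^(k(k+1)/2)
Grade 2: (-1)^(2*3/2) = (-1)^3 = -1, coeff 4 -> -4
Grade 3: (-1)^(3*4/2) = (-1)^6 = 1, coeff -5 -> -5
Grade 4: (-1)^(4*5/2) = (-1)^10 = 1, coeff 2 -> 2
Conjugated coefficients: -4, -5, 2


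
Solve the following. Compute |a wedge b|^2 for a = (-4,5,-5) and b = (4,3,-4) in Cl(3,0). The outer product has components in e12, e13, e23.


a wedge b = (a1*b2 - a2*b1)*e12 + (a1*b3 - a3*b1)*e13 + (a2*b3 - a3*b2)*e23
e12 coeff: (-4)*3 - 5*4 = -12 - 20 = -32
e13 coeff: (-4)*(-4) - (-5)*4 = 16 - (-20) = 36
e23 coeff: 5*(-4) - (-5)*3 = -20 - (-15) = -5
|a wedge b|^2 = (-32)^2 + 36^2 + (-5)^2
= 1024 + 1296 + 25
= 2345


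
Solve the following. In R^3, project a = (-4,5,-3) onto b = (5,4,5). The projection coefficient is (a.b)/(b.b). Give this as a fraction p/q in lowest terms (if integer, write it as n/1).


Projection coefficient = (a . b) / (b . b)
a . b = (-4)*5 + 5*4 + (-3)*5
= -20 + 20 + (-15) = -15
b . b = 5^2 + 4^2 + 5^2
= 25 + 16 + 25 = 66
Coefficient = -15/66
In lowest terms: -5/22


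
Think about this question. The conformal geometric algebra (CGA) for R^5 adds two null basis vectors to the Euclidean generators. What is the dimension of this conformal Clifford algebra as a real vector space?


The conformal model of R^5 uses Cl(6,1): the 5 Euclidean generators plus two extra orthogonal generators e+ (e+^2 = +1) and e- (e-^2 = -1), from which the null vectors e0, einf are built.
Number of generators m = 5 + 2 = 7.
dim Cl(p,q) = 2^m = 2^7 = 128


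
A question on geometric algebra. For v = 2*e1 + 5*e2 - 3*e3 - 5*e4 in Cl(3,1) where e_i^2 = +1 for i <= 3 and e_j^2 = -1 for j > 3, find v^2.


v^2 = sum of c_i^2 * e_i^2
Positive signature terms (e_i^2 = +1): 2^2 + 5^2 + (-3)^2 = 38
Negative signature terms (e_j^2 = -1): (-5)^2 = 25
v^2 = 38 - 25 = 13


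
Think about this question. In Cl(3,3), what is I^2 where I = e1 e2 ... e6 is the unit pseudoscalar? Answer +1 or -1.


The pseudoscalar I = e1...e_n (product of all n generators) of Cl(p,q) satisfies I^2 = (-1)^(q + n(n-1)/2).
p = 3, q = 3, n = p + q = 6
n(n-1)/2 = 6 * 5 / 2 = 15
Exponent = q + n(n-1)/2 = 3 + 15 = 18
I^2 = (-1)^18 = +1


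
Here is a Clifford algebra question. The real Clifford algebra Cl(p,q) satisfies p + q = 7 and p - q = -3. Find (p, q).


We need p + q = 7 and p - q = -3.
Adding: 2p = 7 + (-3) = 4, so p = 2.
Then q = 7 - 2 = 5.
(p, q) = (2, 5)


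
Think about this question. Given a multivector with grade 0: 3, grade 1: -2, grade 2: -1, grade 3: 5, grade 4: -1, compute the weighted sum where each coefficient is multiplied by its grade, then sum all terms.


Grade-weighted sum = sum of grade_k * coefficient_k
0*3 = 0
1*(-2) = -2
2*(-1) = -2
3*5 = 15
4*(-1) = -4
Total = 0 + (-2) + (-2) + 15 + (-4) = 7


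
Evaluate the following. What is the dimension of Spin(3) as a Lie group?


Spin(n) double-covers SO(n); both have Lie algebra so(n) of dimension n(n-1)/2.
n = 3
n(n-1) = 3 * 2 = 6
dim Spin(3) = 6/2 = 3


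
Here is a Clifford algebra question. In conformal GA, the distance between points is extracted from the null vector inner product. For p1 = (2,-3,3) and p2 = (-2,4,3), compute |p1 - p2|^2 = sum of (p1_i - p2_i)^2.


p1 - p2 = (4, -7, 0)
|p1 - p2|^2 = 4^2 + (-7)^2 + 0^2
= 16 + 49 + 0
= 65


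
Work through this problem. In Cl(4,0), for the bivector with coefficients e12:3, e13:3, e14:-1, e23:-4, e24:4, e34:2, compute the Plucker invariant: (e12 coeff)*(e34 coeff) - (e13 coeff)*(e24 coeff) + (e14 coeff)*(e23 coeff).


Plucker relation: af - be + cd
a*f = 3*2 = 6
b*e = 3*4 = 12
c*d = (-1)*(-4) = 4
af - be + cd = 6 - 12 + 4
= -2


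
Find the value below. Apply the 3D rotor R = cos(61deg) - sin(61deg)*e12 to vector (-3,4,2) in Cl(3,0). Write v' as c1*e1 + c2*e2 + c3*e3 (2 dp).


Rotor R = cos(61deg) - sin(61deg)*e12
Rotation angle theta = 2 * 61 = 122 degrees in the e12 plane (e1 -> e2).
The component perpendicular to the plane (e3) is invariant: v'_3 = v3 = 2.00
cos(122deg) = -0.5299, sin(122deg) = 0.8480
v'_1 = v1*cos(theta) - v2*sin(theta) = -3*(-0.5299) - 4*0.8480 = -1.80
v'_2 = v1*sin(theta) + v2*cos(theta) = -3*0.8480 + 4*(-0.5299) = -4.66
v' = -1.80*e1 - 4.66*e2 + 2.00*e3


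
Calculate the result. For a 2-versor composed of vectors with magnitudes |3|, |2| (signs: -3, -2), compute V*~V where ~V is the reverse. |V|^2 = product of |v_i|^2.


Each vector v_i has |v_i|^2 = s_i^2
Squared scales: (-3)^2 = 9, (-2)^2 = 4
|V|^2 = 9 * 4
= 36


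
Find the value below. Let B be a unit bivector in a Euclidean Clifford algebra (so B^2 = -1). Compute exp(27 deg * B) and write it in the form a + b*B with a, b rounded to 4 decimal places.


For a unit bivector B with B^2 = -1, the exponential series gives
e^(theta*B) = cos(theta) + sin(theta)*B (the GA analogue of Euler's formula).
theta = 27 degrees = 0.471239 rad
cos(27 deg) = 0.8910
sin(27 deg) = 0.4540
exp(theta*B) = 0.8910 + 0.4540*B


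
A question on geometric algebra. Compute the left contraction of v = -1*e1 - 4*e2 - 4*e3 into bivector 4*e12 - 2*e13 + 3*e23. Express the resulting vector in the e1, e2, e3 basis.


Left contraction v _| B = <vB>_1 (grade-1 part of the geometric product vB).
Using e1_|e12 = e2, e2_|e12 = -e1, e1_|e13 = e3, e3_|e13 = -e1, e2_|e23 = e3, e3_|e23 = -e2:
e1 coeff: -v2*b12 - v3*b13 = -(-4)*(4) - (-4)*(-2) = 8
e2 coeff: v1*b12 - v3*b23 = (-1)*(4) - (-4)*(3) = 8
e3 coeff: v1*b13 + v2*b23 = (-1)*(-2) + (-4)*(3) = -10
v _| B = 8*e1 + 8*e2 - 10*e3


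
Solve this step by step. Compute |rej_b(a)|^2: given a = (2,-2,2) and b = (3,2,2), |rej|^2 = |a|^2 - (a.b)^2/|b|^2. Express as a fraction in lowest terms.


|a|^2 = 2^2 + (-2)^2 + 2^2 = 12
|b|^2 = 3^2 + 2^2 + 2^2 = 17
a . b = 2*3 + (-2)*2 + 2*2 = 6
(a.b)^2 = 6^2 = 36
|rej|^2 = 12 - 36/17
= (204 - 36)/17
= 168/17
In lowest terms: 168/17


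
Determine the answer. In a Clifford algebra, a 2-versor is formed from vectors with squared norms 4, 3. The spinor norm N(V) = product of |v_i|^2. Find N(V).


Spinor norm N(V) = |v1|^2 * |v2|^2 * ... * |v2|^2
= 4 * 3
Running product: 4, 12
N(V) = 12


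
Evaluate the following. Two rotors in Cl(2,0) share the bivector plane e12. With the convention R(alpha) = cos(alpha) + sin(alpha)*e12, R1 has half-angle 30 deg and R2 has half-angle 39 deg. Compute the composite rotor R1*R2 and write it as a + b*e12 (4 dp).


Same-plane rotors commute and their half-angles add:
R1*R2 = cos(a1 + a2) + sin(a1 + a2)*e12.
a1 + a2 = 30 + 39 = 69 deg
cos(69 deg) = 0.3584
sin(69 deg) = 0.9336
R1*R2 = 0.3584 + 0.9336*e12


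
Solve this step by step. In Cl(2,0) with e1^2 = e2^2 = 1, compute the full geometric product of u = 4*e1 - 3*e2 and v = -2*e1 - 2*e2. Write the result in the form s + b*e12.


Expand: (4*e1 - 3*e2)(-2*e1 - 2*e2)
= 4*(-2)*e1e1 + 4*(-2)*e1e2 + (-3)*(-2)*e2e1 + (-3)*(-2)*e2e2
Using e1^2 = e2^2 = 1, e2e1 = -e1e2:
Scalar part s = 4*(-2) + (-3)*(-2) = -8 + 6 = -2
Bivector part b = 4*(-2) - (-3)*(-2) = -8 - 6 = -14
uv = -2 - 14*e12


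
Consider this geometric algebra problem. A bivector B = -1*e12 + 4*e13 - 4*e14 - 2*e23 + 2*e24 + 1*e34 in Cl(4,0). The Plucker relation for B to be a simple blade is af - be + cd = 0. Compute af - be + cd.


Plucker relation: af - be + cd
a*f = (-1)*1 = -1
b*e = 4*2 = 8
c*d = (-4)*(-2) = 8
af - be + cd = -1 - 8 + 8
= -1


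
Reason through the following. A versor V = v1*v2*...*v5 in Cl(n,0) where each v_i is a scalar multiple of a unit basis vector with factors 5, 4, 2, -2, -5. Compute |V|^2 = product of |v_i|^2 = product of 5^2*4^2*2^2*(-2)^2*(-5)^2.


Each vector v_i has |v_i|^2 = s_i^2
Squared scales: 5^2 = 25, 4^2 = 16, 2^2 = 4, (-2)^2 = 4, (-5)^2 = 25
|V|^2 = 25 * 16 * 4 * 4 * 25
= 160000


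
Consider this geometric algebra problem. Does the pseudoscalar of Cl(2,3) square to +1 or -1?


The pseudoscalar I = e1...e_n (product of all n generators) of Cl(p,q) satisfies I^2 = (-1)^(q + n(n-1)/2).
p = 2, q = 3, n = p + q = 5
n(n-1)/2 = 5 * 4 / 2 = 10
Exponent = q + n(n-1)/2 = 3 + 10 = 13
I^2 = (-1)^13 = -1


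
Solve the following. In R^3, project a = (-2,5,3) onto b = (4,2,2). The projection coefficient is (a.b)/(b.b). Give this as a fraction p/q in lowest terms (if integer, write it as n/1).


Projection coefficient = (a . b) / (b . b)
a . b = (-2)*4 + 5*2 + 3*2
= -8 + 10 + 6 = 8
b . b = 4^2 + 2^2 + 2^2
= 16 + 4 + 4 = 24
Coefficient = 8/24
In lowest terms: 1/3
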